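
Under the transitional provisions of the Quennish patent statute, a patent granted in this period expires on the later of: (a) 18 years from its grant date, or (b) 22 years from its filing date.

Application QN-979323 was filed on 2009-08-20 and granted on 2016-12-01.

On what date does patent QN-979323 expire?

2034-12-01

(a) grant + 18 years → 1 December 2034.
(b) filing + 22 years → 20 August 2031.
Later of the two: 1 December 2034.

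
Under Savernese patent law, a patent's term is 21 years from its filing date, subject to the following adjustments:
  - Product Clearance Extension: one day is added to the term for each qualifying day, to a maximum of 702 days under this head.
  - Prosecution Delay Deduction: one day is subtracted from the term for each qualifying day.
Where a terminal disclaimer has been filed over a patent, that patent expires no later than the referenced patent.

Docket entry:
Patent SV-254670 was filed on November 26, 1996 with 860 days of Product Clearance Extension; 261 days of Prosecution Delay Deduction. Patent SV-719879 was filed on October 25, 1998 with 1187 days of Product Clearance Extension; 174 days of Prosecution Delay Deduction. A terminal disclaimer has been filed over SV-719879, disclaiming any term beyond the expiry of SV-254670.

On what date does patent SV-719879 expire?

Natural term of SV-719879:
  Base: filing + 21 years → 25 October 2019.
  Product Clearance Extension: 1187 days claimed exceeds the 702-day cap, so +702 days → 26 September 2021.
  Prosecution Delay Deduction: −174 days → 5 April 2021.
Expiry of referenced patent SV-254670:
  Base: filing + 21 years → 26 November 2017.
  Product Clearance Extension: 860 days claimed exceeds the 702-day cap, so +702 days → 29 October 2019.
  Prosecution Delay Deduction: −261 days → 10 February 2019.
Terminal disclaimer: SV-719879 expires on the earlier of 5 April 2021 and 10 February 2019.

2019-02-10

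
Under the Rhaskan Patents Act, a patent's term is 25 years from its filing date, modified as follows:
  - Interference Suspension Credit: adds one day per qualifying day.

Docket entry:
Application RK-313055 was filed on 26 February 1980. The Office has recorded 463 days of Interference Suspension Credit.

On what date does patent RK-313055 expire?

Base term: filing date + 25 years → 26 February 2005.
Interference Suspension Credit: +463 days → 4 June 2006.

June 4, 2006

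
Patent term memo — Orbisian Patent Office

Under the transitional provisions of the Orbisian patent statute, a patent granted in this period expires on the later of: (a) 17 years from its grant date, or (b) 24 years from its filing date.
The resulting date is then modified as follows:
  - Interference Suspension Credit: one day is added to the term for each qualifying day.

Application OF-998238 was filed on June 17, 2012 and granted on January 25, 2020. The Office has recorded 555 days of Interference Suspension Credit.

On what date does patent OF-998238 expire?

(a) grant + 17 years → 25 January 2037.
(b) filing + 24 years → 17 June 2036.
Later of the two: 25 January 2037.
Interference Suspension Credit: +555 days → 3 August 2038.

August 3, 2038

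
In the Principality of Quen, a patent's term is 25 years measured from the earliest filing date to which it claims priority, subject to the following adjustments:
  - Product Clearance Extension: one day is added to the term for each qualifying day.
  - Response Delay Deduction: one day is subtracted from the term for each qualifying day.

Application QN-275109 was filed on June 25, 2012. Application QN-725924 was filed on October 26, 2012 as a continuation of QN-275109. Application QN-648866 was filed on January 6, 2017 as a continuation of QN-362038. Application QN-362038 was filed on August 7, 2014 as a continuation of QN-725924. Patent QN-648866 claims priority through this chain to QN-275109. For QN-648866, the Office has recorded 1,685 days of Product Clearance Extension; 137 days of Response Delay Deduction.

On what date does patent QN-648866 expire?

Earliest priority filing: 25 June 2012.
Base term: 25 June 2012 + 25 years → 25 June 2037.
Product Clearance Extension: +1685 days → 4 February 2042.
Response Delay Deduction: −137 days → 20 September 2041.

2041-09-20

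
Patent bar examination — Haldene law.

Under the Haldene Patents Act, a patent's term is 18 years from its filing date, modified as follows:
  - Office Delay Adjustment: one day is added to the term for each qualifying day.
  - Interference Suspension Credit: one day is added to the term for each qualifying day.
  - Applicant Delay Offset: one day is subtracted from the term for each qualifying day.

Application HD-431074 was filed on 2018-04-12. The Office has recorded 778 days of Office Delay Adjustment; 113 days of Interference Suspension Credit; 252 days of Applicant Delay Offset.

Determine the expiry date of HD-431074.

January 11, 2038

Base term: filing date + 18 years → 12 April 2036.
Office Delay Adjustment: +778 days → 30 May 2038.
Interference Suspension Credit: +113 days → 20 September 2038.
Applicant Delay Offset: −252 days → 11 January 2038.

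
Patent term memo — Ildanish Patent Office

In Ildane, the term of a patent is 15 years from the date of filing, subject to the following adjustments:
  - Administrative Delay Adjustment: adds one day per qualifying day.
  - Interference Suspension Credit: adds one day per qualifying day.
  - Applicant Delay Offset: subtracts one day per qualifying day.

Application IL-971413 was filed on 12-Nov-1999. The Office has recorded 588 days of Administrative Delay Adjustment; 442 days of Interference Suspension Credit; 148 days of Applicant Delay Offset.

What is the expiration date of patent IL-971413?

Base term: filing date + 15 years → 12 November 2014.
Administrative Delay Adjustment: +588 days → 22 June 2016.
Interference Suspension Credit: +442 days → 7 September 2017.
Applicant Delay Offset: −148 days → 12 April 2017.

2017-04-12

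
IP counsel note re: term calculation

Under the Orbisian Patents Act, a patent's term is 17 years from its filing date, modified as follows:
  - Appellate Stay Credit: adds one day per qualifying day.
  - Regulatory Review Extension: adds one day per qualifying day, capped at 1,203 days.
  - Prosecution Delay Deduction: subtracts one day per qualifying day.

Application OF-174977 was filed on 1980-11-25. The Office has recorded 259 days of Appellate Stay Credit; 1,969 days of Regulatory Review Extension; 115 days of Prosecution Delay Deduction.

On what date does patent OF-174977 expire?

2001-08-03

Base term: filing date + 17 years → 25 November 1997.
Appellate Stay Credit: +259 days → 11 August 1998.
Regulatory Review Extension: 1969 days claimed exceeds the 1203-day cap, so +1203 days → 26 November 2001.
Prosecution Delay Deduction: −115 days → 3 August 2001.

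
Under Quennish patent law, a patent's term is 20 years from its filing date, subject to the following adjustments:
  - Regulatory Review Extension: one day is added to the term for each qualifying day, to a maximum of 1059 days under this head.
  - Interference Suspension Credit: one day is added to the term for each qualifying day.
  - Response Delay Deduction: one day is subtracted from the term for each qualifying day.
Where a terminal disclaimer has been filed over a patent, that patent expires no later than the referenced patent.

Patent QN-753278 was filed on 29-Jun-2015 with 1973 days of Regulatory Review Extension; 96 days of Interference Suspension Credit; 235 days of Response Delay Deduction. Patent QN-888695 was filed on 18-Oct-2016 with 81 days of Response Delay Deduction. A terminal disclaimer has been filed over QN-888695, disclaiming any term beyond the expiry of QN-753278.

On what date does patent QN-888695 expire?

Natural term of QN-888695:
  Base: filing + 20 years → 18 October 2036.
  Response Delay Deduction: −81 days → 29 July 2036.
Expiry of referenced patent QN-753278:
  Base: filing + 20 years → 29 June 2035.
  Regulatory Review Extension: 1973 days claimed exceeds the 1059-day cap, so +1059 days → 23 May 2038.
  Interference Suspension Credit: +96 days → 27 August 2038.
  Response Delay Deduction: −235 days → 4 January 2038.
Terminal disclaimer: QN-888695 expires on the earlier of 29 July 2036 and 4 January 2038.

July 29, 2036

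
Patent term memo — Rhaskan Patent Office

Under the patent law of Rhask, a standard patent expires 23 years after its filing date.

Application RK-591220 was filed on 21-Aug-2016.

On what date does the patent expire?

2039-08-21

Filing date + 23 years → 21 August 2039.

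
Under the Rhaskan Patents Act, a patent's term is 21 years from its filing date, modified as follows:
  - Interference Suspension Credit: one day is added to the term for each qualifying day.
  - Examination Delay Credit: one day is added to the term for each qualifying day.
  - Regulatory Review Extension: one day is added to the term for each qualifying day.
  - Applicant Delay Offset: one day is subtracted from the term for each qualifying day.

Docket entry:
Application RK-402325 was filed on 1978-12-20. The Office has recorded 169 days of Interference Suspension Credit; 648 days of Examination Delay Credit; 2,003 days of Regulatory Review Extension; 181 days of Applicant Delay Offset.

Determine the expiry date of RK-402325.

2007-03-12

Base term: filing date + 21 years → 20 December 1999.
Interference Suspension Credit: +169 days → 6 June 2000.
Examination Delay Credit: +648 days → 16 March 2002.
Regulatory Review Extension: +2003 days → 9 September 2007.
Applicant Delay Offset: −181 days → 12 March 2007.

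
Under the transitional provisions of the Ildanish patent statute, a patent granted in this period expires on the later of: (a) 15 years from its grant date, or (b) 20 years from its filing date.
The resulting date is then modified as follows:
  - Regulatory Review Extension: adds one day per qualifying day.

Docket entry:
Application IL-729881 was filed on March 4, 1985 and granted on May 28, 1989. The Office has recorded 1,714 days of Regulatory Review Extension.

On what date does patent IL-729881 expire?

(a) grant + 15 years → 28 May 2004.
(b) filing + 20 years → 4 March 2005.
Later of the two: 4 March 2005.
Regulatory Review Extension: +1714 days → 12 November 2009.

2009-11-12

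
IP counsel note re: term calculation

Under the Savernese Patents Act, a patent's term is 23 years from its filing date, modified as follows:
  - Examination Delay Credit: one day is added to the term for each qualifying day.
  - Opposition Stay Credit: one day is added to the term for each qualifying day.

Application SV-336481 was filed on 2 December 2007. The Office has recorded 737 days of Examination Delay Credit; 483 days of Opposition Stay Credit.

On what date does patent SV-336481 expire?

Base term: filing date + 23 years → 2 December 2030.
Examination Delay Credit: +737 days → 8 December 2032.
Opposition Stay Credit: +483 days → 5 April 2034.

2034-04-05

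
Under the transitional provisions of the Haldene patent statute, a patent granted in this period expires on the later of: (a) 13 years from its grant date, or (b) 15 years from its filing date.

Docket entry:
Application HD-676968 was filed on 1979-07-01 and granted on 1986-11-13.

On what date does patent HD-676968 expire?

(a) grant + 13 years → 13 November 1999.
(b) filing + 15 years → 1 July 1994.
Later of the two: 13 November 1999.

November 13, 1999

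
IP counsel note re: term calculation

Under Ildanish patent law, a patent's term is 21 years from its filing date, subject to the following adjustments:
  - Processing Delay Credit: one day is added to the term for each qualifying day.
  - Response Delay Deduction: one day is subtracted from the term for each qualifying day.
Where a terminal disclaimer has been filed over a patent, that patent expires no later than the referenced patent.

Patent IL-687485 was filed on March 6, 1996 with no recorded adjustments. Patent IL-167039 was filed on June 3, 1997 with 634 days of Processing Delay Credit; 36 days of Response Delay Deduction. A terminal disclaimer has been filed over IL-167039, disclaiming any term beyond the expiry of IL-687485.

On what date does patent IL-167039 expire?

Natural term of IL-167039:
  Base: filing + 21 years → 3 June 2018.
  Processing Delay Credit: +634 days → 27 February 2020.
  Response Delay Deduction: −36 days → 22 January 2020.
Expiry of referenced patent IL-687485:
  Base: filing + 21 years → 6 March 2017.
Terminal disclaimer: IL-167039 expires on the earlier of 22 January 2020 and 6 March 2017.

2017-03-06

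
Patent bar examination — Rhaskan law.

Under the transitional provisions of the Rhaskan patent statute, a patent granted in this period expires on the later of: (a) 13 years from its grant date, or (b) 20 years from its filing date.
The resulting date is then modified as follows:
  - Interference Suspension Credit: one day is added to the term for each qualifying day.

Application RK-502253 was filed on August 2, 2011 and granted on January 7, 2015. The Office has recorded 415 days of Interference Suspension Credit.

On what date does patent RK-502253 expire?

(a) grant + 13 years → 7 January 2028.
(b) filing + 20 years → 2 August 2031.
Later of the two: 2 August 2031.
Interference Suspension Credit: +415 days → 20 September 2032.

2032-09-20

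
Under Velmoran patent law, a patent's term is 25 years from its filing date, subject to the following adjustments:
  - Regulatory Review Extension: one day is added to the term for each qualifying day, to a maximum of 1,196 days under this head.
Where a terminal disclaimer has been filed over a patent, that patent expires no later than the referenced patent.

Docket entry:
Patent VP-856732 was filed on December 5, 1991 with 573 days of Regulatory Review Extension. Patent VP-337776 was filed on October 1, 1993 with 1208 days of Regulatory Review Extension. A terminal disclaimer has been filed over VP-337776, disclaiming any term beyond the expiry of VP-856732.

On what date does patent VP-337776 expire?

Natural term of VP-337776:
  Base: filing + 25 years → 1 October 2018.
  Regulatory Review Extension: 1208 days claimed exceeds the 1196-day cap, so +1196 days → 9 January 2022.
Expiry of referenced patent VP-856732:
  Base: filing + 25 years → 5 December 2016.
  Regulatory Review Extension: 573 days (within the 1196-day cap) → +573 days → 1 July 2018.
Terminal disclaimer: VP-337776 expires on the earlier of 9 January 2022 and 1 July 2018.

July 1, 2018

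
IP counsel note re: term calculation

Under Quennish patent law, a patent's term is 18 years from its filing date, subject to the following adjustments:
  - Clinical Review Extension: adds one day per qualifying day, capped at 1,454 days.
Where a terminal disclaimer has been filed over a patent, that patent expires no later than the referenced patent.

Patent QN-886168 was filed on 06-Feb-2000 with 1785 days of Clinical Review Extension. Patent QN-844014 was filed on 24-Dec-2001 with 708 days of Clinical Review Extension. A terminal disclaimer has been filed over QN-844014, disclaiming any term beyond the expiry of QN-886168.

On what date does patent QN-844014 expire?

Natural term of QN-844014:
  Base: filing + 18 years → 24 December 2019.
  Clinical Review Extension: 708 days (within the 1454-day cap) → +708 days → 1 December 2021.
Expiry of referenced patent QN-886168:
  Base: filing + 18 years → 6 February 2018.
  Clinical Review Extension: 1785 days claimed exceeds the 1454-day cap, so +1454 days → 30 January 2022.
Terminal disclaimer: QN-844014 expires on the earlier of 1 December 2021 and 30 January 2022.

December 1, 2021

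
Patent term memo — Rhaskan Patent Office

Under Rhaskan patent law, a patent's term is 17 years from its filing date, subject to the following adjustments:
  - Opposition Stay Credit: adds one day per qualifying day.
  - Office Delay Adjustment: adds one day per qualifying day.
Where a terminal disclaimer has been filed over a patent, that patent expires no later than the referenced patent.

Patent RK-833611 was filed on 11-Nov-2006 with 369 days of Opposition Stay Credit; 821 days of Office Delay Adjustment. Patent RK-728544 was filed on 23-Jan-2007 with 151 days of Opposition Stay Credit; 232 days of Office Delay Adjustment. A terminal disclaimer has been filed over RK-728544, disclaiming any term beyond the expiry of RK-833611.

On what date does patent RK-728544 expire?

Natural term of RK-728544:
  Base: filing + 17 years → 23 January 2024.
  Opposition Stay Credit: +151 days → 22 June 2024.
  Office Delay Adjustment: +232 days → 9 February 2025.
Expiry of referenced patent RK-833611:
  Base: filing + 17 years → 11 November 2023.
  Opposition Stay Credit: +369 days → 14 November 2024.
  Office Delay Adjustment: +821 days → 13 February 2027.
Terminal disclaimer: RK-728544 expires on the earlier of 9 February 2025 and 13 February 2027.

2025-02-09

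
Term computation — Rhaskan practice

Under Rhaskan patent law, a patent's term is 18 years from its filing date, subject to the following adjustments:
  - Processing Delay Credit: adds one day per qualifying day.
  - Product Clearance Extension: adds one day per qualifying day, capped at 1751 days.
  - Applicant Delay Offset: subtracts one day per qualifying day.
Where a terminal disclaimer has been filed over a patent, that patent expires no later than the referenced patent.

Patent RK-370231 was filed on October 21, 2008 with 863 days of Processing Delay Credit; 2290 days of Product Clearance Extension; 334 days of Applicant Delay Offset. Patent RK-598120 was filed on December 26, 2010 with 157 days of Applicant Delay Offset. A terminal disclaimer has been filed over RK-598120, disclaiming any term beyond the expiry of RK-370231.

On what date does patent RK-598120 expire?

Natural term of RK-598120:
  Base: filing + 18 years → 26 December 2028.
  Applicant Delay Offset: −157 days → 22 July 2028.
Expiry of referenced patent RK-370231:
  Base: filing + 18 years → 21 October 2026.
  Processing Delay Credit: +863 days → 2 March 2029.
  Product Clearance Extension: 2290 days claimed exceeds the 1751-day cap, so +1751 days → 17 December 2033.
  Applicant Delay Offset: −334 days → 17 January 2033.
Terminal disclaimer: RK-598120 expires on the earlier of 22 July 2028 and 17 January 2033.

July 22, 2028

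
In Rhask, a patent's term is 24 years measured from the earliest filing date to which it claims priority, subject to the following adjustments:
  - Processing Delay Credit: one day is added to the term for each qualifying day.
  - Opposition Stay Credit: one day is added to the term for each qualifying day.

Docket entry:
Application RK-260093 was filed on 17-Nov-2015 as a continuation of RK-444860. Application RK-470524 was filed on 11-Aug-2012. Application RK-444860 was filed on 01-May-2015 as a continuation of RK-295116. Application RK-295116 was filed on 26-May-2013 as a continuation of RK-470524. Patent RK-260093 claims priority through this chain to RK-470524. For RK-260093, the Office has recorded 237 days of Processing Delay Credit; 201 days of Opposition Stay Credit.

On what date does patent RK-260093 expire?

October 23, 2037

Earliest priority filing: 11 August 2012.
Base term: 11 August 2012 + 24 years → 11 August 2036.
Processing Delay Credit: +237 days → 5 April 2037.
Opposition Stay Credit: +201 days → 23 October 2037.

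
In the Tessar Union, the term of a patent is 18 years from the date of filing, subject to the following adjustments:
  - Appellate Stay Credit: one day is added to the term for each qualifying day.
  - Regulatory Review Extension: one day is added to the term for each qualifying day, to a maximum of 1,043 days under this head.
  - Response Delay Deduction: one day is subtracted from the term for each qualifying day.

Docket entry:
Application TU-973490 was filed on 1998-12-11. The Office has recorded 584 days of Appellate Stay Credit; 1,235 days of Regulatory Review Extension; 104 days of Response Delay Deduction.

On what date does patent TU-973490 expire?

2021-02-11

Base term: filing date + 18 years → 11 December 2016.
Appellate Stay Credit: +584 days → 18 July 2018.
Regulatory Review Extension: 1235 days claimed exceeds the 1043-day cap, so +1043 days → 26 May 2021.
Response Delay Deduction: −104 days → 11 February 2021.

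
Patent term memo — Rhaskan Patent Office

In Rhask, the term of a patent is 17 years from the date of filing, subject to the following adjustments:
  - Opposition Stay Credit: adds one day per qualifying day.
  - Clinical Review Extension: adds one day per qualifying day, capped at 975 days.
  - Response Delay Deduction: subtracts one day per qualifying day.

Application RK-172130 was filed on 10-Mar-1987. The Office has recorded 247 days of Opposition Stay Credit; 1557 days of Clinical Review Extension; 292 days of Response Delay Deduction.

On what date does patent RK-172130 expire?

2006-09-26

Base term: filing date + 17 years → 10 March 2004.
Opposition Stay Credit: +247 days → 12 November 2004.
Clinical Review Extension: 1557 days claimed exceeds the 975-day cap, so +975 days → 15 July 2007.
Response Delay Deduction: −292 days → 26 September 2006.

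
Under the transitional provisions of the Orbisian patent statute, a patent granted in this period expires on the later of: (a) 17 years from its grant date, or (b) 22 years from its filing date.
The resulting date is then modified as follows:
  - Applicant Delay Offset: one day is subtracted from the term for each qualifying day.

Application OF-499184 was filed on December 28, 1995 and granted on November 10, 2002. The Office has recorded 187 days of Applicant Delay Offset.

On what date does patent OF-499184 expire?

(a) grant + 17 years → 10 November 2019.
(b) filing + 22 years → 28 December 2017.
Later of the two: 10 November 2019.
Applicant Delay Offset: −187 days → 7 May 2019.

2019-05-07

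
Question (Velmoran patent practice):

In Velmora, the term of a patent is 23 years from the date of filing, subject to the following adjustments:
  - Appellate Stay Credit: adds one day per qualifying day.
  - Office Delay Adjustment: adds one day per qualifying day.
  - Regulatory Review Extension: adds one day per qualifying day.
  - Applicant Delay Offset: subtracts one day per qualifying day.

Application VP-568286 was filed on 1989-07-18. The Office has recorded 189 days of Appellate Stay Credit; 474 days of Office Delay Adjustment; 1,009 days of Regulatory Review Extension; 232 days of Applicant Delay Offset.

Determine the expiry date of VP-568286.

Base term: filing date + 23 years → 18 July 2012.
Appellate Stay Credit: +189 days → 23 January 2013.
Office Delay Adjustment: +474 days → 12 May 2014.
Regulatory Review Extension: +1009 days → 14 February 2017.
Applicant Delay Offset: −232 days → 27 June 2016.

2016-06-27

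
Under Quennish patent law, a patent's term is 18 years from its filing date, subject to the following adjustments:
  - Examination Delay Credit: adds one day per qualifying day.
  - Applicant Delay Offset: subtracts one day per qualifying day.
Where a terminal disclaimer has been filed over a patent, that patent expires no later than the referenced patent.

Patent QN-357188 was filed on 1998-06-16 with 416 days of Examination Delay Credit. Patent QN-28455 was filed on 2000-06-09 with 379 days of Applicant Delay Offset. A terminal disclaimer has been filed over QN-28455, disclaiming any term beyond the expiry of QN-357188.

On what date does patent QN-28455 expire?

Natural term of QN-28455:
  Base: filing + 18 years → 9 June 2018.
  Applicant Delay Offset: −379 days → 26 May 2017.
Expiry of referenced patent QN-357188:
  Base: filing + 18 years → 16 June 2016.
  Examination Delay Credit: +416 days → 6 August 2017.
Terminal disclaimer: QN-28455 expires on the earlier of 26 May 2017 and 6 August 2017.

2017-05-26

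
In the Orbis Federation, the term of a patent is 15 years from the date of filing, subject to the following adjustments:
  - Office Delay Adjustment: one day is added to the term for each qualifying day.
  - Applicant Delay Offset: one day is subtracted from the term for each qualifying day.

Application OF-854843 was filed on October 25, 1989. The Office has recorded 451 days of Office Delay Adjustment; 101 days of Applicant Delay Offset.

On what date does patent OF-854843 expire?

2005-10-10

Base term: filing date + 15 years → 25 October 2004.
Office Delay Adjustment: +451 days → 19 January 2006.
Applicant Delay Offset: −101 days → 10 October 2005.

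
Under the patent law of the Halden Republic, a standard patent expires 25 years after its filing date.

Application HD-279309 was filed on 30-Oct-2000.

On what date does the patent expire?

2025-10-30

Filing date + 25 years → 30 October 2025.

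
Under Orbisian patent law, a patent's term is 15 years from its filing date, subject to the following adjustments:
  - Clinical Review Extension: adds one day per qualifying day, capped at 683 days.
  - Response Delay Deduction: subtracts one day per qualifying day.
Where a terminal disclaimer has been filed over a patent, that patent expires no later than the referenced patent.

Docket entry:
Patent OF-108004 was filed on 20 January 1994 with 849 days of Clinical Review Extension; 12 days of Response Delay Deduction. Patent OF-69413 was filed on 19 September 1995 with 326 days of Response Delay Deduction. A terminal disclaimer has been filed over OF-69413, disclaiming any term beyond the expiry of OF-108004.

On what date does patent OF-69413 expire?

Natural term of OF-69413:
  Base: filing + 15 years → 19 September 2010.
  Response Delay Deduction: −326 days → 28 October 2009.
Expiry of referenced patent OF-108004:
  Base: filing + 15 years → 20 January 2009.
  Clinical Review Extension: 849 days claimed exceeds the 683-day cap, so +683 days → 4 December 2010.
  Response Delay Deduction: −12 days → 22 November 2010.
Terminal disclaimer: OF-69413 expires on the earlier of 28 October 2009 and 22 November 2010.

October 28, 2009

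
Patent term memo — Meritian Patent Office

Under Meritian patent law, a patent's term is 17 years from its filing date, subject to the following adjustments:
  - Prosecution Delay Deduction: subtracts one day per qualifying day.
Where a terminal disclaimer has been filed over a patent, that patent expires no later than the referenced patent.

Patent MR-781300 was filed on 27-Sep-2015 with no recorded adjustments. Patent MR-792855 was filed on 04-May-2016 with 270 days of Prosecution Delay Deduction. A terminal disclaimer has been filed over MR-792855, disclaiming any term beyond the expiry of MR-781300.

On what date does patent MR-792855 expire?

August 7, 2032

Natural term of MR-792855:
  Base: filing + 17 years → 4 May 2033.
  Prosecution Delay Deduction: −270 days → 7 August 2032.
Expiry of referenced patent MR-781300:
  Base: filing + 17 years → 27 September 2032.
Terminal disclaimer: MR-792855 expires on the earlier of 7 August 2032 and 27 September 2032.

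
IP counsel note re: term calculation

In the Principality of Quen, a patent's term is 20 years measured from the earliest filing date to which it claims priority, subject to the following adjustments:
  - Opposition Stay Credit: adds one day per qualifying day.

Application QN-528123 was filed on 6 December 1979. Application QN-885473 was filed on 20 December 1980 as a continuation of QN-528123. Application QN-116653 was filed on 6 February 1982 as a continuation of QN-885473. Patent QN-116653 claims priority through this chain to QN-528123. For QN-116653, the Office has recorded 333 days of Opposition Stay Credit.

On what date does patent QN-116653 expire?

Earliest priority filing: 6 December 1979.
Base term: 6 December 1979 + 20 years → 6 December 1999.
Opposition Stay Credit: +333 days → 3 November 2000.

2000-11-03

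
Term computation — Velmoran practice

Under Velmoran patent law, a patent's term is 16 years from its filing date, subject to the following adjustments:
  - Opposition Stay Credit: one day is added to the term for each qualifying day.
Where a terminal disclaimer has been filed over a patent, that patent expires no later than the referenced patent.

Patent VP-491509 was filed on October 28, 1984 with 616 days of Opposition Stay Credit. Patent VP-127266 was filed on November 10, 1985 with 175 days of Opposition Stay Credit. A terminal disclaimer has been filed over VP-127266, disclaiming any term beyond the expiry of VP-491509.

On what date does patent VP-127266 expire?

2002-05-04

Natural term of VP-127266:
  Base: filing + 16 years → 10 November 2001.
  Opposition Stay Credit: +175 days → 4 May 2002.
Expiry of referenced patent VP-491509:
  Base: filing + 16 years → 28 October 2000.
  Opposition Stay Credit: +616 days → 6 July 2002.
Terminal disclaimer: VP-127266 expires on the earlier of 4 May 2002 and 6 July 2002.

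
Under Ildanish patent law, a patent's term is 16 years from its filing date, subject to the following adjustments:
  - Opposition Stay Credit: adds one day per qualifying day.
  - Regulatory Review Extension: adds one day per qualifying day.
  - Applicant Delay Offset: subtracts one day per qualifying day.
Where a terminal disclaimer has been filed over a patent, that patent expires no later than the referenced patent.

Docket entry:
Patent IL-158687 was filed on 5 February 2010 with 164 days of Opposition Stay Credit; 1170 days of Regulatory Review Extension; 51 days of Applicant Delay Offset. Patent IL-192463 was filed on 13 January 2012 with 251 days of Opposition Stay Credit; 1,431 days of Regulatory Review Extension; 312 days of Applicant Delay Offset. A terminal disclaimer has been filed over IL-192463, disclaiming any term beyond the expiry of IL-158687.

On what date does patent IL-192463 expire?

Natural term of IL-192463:
  Base: filing + 16 years → 13 January 2028.
  Opposition Stay Credit: +251 days → 20 September 2028.
  Regulatory Review Extension: +1431 days → 21 August 2032.
  Applicant Delay Offset: −312 days → 14 October 2031.
Expiry of referenced patent IL-158687:
  Base: filing + 16 years → 5 February 2026.
  Opposition Stay Credit: +164 days → 19 July 2026.
  Regulatory Review Extension: +1170 days → 1 October 2029.
  Applicant Delay Offset: −51 days → 11 August 2029.
Terminal disclaimer: IL-192463 expires on the earlier of 14 October 2031 and 11 August 2029.

August 11, 2029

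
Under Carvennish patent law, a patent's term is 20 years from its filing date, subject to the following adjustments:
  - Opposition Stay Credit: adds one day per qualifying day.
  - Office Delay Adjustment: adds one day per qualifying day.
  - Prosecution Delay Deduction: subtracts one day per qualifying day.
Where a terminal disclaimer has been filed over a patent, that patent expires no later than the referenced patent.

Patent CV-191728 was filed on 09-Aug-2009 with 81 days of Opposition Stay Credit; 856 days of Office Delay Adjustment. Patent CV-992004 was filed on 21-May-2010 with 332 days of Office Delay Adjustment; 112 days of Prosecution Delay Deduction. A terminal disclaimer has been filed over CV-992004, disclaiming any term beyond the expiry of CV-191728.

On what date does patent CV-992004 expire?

Natural term of CV-992004:
  Base: filing + 20 years → 21 May 2030.
  Office Delay Adjustment: +332 days → 18 April 2031.
  Prosecution Delay Deduction: −112 days → 27 December 2030.
Expiry of referenced patent CV-191728:
  Base: filing + 20 years → 9 August 2029.
  Opposition Stay Credit: +81 days → 29 October 2029.
  Office Delay Adjustment: +856 days → 3 March 2032.
Terminal disclaimer: CV-992004 expires on the earlier of 27 December 2030 and 3 March 2032.

2030-12-27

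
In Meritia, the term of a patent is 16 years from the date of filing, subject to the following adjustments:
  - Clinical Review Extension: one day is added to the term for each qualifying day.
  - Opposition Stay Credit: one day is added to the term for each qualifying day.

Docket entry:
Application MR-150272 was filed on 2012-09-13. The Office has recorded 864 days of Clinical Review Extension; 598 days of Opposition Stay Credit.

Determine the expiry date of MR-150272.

2032-09-14

Base term: filing date + 16 years → 13 September 2028.
Clinical Review Extension: +864 days → 25 January 2031.
Opposition Stay Credit: +598 days → 14 September 2032.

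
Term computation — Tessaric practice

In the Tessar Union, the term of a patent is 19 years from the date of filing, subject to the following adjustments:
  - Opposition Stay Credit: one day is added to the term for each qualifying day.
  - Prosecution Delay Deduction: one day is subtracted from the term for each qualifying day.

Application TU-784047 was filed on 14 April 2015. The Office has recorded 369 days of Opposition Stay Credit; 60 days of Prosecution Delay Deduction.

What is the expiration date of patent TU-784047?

February 17, 2035

Base term: filing date + 19 years → 14 April 2034.
Opposition Stay Credit: +369 days → 18 April 2035.
Prosecution Delay Deduction: −60 days → 17 February 2035.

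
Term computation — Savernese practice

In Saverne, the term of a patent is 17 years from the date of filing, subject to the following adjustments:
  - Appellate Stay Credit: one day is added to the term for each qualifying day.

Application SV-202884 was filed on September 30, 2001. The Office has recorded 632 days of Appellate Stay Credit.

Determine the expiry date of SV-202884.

Base term: filing date + 17 years → 30 September 2018.
Appellate Stay Credit: +632 days → 23 June 2020.

2020-06-23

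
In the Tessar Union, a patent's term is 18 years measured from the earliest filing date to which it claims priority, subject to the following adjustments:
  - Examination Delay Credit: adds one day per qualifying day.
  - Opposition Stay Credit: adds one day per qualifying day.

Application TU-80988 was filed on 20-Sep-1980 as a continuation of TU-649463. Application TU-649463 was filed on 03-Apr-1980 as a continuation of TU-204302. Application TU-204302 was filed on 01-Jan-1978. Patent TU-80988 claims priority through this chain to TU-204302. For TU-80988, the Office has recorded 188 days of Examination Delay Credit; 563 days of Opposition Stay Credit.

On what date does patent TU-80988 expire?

1998-01-21

Earliest priority filing: 1 January 1978.
Base term: 1 January 1978 + 18 years → 1 January 1996.
Examination Delay Credit: +188 days → 7 July 1996.
Opposition Stay Credit: +563 days → 21 January 1998.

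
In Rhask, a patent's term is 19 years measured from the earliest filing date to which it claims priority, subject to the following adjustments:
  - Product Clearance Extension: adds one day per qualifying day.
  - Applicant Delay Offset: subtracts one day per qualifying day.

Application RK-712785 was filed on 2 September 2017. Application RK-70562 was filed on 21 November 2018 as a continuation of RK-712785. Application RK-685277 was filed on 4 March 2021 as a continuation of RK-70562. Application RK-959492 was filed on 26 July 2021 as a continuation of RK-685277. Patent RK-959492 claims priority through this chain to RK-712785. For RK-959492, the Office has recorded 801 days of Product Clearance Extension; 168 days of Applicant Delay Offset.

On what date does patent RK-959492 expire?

Earliest priority filing: 2 September 2017.
Base term: 2 September 2017 + 19 years → 2 September 2036.
Product Clearance Extension: +801 days → 12 November 2038.
Applicant Delay Offset: −168 days → 28 May 2038.

2038-05-28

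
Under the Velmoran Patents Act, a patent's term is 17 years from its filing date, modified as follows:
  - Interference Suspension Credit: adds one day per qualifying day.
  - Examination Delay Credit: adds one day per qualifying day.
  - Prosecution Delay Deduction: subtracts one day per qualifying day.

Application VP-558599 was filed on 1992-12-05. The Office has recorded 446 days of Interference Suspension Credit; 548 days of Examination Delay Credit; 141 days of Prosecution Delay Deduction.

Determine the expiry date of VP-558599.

April 6, 2012

Base term: filing date + 17 years → 5 December 2009.
Interference Suspension Credit: +446 days → 24 February 2011.
Examination Delay Credit: +548 days → 25 August 2012.
Prosecution Delay Deduction: −141 days → 6 April 2012.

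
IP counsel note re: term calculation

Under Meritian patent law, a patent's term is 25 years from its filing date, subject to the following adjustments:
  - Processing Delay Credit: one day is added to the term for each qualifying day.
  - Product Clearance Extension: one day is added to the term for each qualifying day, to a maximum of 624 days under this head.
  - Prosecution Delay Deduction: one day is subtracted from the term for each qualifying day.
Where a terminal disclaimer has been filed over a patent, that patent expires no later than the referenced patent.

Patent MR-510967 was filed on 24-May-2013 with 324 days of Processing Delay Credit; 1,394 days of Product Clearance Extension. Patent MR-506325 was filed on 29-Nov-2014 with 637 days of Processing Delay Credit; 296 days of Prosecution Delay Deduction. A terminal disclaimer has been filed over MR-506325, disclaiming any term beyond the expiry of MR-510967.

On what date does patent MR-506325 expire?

November 4, 2040

Natural term of MR-506325:
  Base: filing + 25 years → 29 November 2039.
  Processing Delay Credit: +637 days → 27 August 2041.
  Prosecution Delay Deduction: −296 days → 4 November 2040.
Expiry of referenced patent MR-510967:
  Base: filing + 25 years → 24 May 2038.
  Processing Delay Credit: +324 days → 13 April 2039.
  Product Clearance Extension: 1394 days claimed exceeds the 624-day cap, so +624 days → 27 December 2040.
Terminal disclaimer: MR-506325 expires on the earlier of 4 November 2040 and 27 December 2040.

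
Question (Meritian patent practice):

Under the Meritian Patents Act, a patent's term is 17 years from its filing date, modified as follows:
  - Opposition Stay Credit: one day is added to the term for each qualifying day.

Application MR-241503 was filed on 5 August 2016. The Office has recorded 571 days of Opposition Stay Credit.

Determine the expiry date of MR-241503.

February 27, 2035

Base term: filing date + 17 years → 5 August 2033.
Opposition Stay Credit: +571 days → 27 February 2035.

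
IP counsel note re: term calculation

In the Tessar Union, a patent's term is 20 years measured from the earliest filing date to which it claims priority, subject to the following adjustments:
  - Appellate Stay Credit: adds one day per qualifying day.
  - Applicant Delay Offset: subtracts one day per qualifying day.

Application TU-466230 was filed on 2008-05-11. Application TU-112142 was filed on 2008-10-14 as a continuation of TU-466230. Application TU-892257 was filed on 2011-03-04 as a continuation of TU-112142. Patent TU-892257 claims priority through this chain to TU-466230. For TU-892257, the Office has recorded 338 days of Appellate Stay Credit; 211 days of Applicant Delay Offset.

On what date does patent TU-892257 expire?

Earliest priority filing: 11 May 2008.
Base term: 11 May 2008 + 20 years → 11 May 2028.
Appellate Stay Credit: +338 days → 14 April 2029.
Applicant Delay Offset: −211 days → 15 September 2028.

September 15, 2028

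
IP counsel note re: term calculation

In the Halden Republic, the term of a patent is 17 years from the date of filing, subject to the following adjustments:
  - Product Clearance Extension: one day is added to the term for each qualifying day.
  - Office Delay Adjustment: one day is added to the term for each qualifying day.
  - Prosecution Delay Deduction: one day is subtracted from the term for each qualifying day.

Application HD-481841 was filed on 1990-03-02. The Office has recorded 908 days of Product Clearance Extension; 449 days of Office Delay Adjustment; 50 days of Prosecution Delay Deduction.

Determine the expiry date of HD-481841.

September 29, 2010

Base term: filing date + 17 years → 2 March 2007.
Product Clearance Extension: +908 days → 26 August 2009.
Office Delay Adjustment: +449 days → 18 November 2010.
Prosecution Delay Deduction: −50 days → 29 September 2010.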